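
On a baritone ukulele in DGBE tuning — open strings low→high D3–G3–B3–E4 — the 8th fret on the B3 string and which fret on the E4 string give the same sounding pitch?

B3 at fret 8 is B3 + 8 semitones = G4.
The open E4 string is 5 semitones above the open B3, so the same pitch on the E4 string lies at fret 8 − 5 = 3.

3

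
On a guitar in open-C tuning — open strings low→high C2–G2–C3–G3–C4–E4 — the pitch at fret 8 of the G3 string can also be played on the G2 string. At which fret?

G3 at fret 8 is G3 + 8 semitones = D#4.
The open G2 string is 12 semitones below the open G3, so the same pitch on the G2 string lies at fret 8 + 12 = 20.

20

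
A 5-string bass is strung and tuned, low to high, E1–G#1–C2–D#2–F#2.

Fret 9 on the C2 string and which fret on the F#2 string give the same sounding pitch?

3

Fret 9 on C2 is MIDI 36 + 9 = 45 (A2). On the F#2 string (open MIDI 42), that pitch is 45 − 42 = fret 3.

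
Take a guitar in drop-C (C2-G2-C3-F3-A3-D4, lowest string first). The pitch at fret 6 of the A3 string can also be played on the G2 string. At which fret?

20

Fret 6 on A3 is MIDI 57 + 6 = 63 (D♯4). On the G2 string (open MIDI 43), that pitch is 63 − 43 = fret 20.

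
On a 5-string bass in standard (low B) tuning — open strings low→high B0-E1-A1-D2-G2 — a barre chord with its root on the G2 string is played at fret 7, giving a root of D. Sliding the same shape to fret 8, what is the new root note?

Moving from fret 7 to fret 8 shifts the root by 1 semitone.
D up 1 semitone is D#.

D#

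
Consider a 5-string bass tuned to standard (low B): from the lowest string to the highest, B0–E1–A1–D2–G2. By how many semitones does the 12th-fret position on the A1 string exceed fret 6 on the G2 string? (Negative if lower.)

-4 semitones

A1 at fret 12 → A2 (MIDI 45); G2 at fret 6 → C♯3 (MIDI 49).
45 − 49 = -4, so the two pitches are 4 semitones apart.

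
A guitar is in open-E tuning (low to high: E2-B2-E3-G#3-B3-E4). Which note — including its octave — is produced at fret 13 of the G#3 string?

Each fret is one semitone, so G#3 + 13 = A4.

A4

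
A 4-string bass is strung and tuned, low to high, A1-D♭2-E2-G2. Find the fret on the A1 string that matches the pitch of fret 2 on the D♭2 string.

D♭2 at fret 2 is D♭2 + 2 semitones = E♭2.
The open A1 string is 4 semitones below the open D♭2, so the same pitch on the A1 string lies at fret 2 + 4 = 6.

6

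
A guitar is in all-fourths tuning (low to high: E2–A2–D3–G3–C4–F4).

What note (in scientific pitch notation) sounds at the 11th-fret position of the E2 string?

E2 is MIDI 40. Adding 11 gives 51, which is D#3.

D#3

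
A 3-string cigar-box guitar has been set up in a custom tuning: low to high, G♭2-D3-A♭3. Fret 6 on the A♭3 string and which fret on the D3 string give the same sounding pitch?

A♭3 at fret 6 is A♭3 + 6 semitones = D4.
The open D3 string is 6 semitones below the open A♭3, so the same pitch on the D3 string lies at fret 6 + 6 = 12.

12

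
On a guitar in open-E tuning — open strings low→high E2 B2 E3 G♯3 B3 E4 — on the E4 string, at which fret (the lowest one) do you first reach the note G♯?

From E4, count semitones up the chromatic scale until reaching G♯: E–F–F#–G–G# — 4 steps.

4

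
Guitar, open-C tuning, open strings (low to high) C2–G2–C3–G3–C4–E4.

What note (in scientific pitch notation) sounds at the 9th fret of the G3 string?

E4

Each fret is one semitone, so G3 + 9 = E4.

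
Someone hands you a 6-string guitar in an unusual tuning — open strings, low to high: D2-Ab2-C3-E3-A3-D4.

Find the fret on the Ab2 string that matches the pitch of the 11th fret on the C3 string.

Fret 11 on C3 is MIDI 48 + 11 = 59 (B3). On the Ab2 string (open MIDI 44), that pitch is 59 − 44 = fret 15.

15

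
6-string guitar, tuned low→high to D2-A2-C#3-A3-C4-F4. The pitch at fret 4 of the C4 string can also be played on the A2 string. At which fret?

19

Fret 4 on C4 is MIDI 60 + 4 = 64 (E4). On the A2 string (open MIDI 45), that pitch is 64 − 45 = fret 19.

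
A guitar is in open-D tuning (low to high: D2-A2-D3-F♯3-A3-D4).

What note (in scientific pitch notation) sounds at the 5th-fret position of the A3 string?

A3 is MIDI 57. Adding 5 gives 62, which is D4.

D4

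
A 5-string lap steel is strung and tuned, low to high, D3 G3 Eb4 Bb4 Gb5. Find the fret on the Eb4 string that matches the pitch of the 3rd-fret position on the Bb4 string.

10

Bb4 at fret 3 is Bb4 + 3 semitones = Db5.
The open Eb4 string is 7 semitones below the open Bb4, so the same pitch on the Eb4 string lies at fret 3 + 7 = 10.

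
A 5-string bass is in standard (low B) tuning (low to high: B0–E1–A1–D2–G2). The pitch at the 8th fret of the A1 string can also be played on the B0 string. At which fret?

Fret 8 on A1 is MIDI 33 + 8 = 41 (F2). On the B0 string (open MIDI 23), that pitch is 41 − 23 = fret 18.

18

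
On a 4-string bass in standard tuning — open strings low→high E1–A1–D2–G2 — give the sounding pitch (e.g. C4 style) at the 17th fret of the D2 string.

D2 is MIDI 38. Adding 17 gives 55, which is G3.

G3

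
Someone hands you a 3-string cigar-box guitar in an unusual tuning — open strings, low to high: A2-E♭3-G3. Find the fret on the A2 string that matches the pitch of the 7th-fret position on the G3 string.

17

Fret 7 on G3 is MIDI 55 + 7 = 62 (D4). On the A2 string (open MIDI 45), that pitch is 62 − 45 = fret 17.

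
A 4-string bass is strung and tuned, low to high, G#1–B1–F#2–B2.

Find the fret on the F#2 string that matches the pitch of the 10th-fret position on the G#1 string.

G#1 at fret 10 is G#1 + 10 semitones = F#2.
The open F#2 string is 10 semitones above the open G#1, so the same pitch on the F#2 string lies at fret 10 − 10 = 0.

0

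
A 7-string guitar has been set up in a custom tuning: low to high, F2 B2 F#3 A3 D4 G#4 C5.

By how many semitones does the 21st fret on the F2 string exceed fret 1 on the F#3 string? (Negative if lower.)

F2 at fret 21 → D4 (MIDI 62); F#3 at fret 1 → G3 (MIDI 55).
62 − 55 = 7, so the two pitches are 7 semitones apart.

7 semitones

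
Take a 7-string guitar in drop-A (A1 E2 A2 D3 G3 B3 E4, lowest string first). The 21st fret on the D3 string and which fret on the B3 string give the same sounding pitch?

12

D3 at fret 21 is D3 + 21 semitones = B4.
The open B3 string is 9 semitones above the open D3, so the same pitch on the B3 string lies at fret 21 − 9 = 12.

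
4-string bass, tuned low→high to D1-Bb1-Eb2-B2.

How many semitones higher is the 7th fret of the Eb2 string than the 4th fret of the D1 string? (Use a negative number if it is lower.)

Eb2 at fret 7 → Bb2 (MIDI 46); D1 at fret 4 → Gb1 (MIDI 30).
46 − 30 = 16, so the two pitches are 16 semitones apart.

16 semitones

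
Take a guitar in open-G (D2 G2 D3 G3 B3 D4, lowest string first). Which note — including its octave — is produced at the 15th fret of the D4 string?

Each fret is one semitone, so D4 + 15 = F5.

F5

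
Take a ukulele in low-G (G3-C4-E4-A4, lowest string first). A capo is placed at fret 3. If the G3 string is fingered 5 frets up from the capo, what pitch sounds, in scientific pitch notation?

The capo raises the open G3 by 3 semitones to A#3; fretting 5 more gives G3 + 3 + 5 = G3 + 8 semitones = D#4.

D#4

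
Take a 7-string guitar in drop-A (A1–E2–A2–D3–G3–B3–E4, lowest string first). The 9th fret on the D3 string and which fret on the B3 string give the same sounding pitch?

0

D3 at fret 9 is D3 + 9 semitones = B3.
The open B3 string is 9 semitones above the open D3, so the same pitch on the B3 string lies at fret 9 − 9 = 0.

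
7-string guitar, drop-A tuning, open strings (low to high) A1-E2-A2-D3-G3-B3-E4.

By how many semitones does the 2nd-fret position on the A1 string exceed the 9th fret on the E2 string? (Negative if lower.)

A1 at fret 2 → B1 (MIDI 35); E2 at fret 9 → C#3 (MIDI 49).
35 − 49 = -14, so the two pitches are 14 semitones apart.

-14 semitones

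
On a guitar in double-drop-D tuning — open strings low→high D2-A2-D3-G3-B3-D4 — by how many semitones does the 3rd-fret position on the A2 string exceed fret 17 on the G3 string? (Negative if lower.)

A2 at fret 3 → C3 (MIDI 48); G3 at fret 17 → C5 (MIDI 72).
48 − 72 = -24, so the two pitches are 24 semitones apart.

-24 semitones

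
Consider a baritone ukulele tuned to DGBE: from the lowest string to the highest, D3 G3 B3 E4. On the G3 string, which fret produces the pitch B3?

4

B3 is 4 semitones above the open G3 (G–G#–A–A#–B), so it sits at fret 4.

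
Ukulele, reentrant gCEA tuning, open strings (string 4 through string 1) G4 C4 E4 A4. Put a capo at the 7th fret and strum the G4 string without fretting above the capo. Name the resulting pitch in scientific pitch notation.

The capo raises the open G4 by 7 semitones to D5; fretting 0 more gives G4 + 7 + 0 = G4 + 7 semitones = D5.

D5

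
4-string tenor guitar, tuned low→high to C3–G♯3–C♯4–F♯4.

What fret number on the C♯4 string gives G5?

18

G5 is 18 semitones above the open C♯4 (C#–D–D#–E–…–F–F#–G), so it sits at fret 18.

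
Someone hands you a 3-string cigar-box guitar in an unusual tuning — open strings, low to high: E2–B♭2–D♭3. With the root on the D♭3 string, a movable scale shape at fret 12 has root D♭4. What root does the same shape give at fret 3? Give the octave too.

Moving from fret 12 to fret 3 shifts the root by -9 semitones.
D♭4 down 9 semitones is E3.

E3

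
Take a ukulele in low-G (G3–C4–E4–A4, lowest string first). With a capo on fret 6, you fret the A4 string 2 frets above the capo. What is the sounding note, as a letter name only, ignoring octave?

F

The capo raises the open A4 by 6 semitones to D♯5; fretting 2 more gives A4 + 6 + 2 = A4 + 8 semitones, landing on F.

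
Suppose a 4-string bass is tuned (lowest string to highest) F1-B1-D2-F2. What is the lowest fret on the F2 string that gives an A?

4

From F2, count semitones up the chromatic scale until reaching A: F–F#–G–G#–A — 4 steps.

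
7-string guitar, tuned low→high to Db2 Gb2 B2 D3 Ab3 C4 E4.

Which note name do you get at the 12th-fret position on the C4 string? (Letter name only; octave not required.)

C4 is MIDI 60. Adding 12 gives 72; 72 mod 12 = 0, i.e. C.

C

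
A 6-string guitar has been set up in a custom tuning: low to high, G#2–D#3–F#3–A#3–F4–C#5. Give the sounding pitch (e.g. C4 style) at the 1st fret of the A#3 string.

Each fret is one semitone, so A#3 + 1 = B3.

B3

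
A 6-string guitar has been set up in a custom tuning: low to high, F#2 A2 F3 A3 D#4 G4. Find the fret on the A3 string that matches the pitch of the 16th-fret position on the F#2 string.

F#2 at fret 16 is F#2 + 16 semitones = A#3.
The open A3 string is 15 semitones above the open F#2, so the same pitch on the A3 string lies at fret 16 − 15 = 1.

1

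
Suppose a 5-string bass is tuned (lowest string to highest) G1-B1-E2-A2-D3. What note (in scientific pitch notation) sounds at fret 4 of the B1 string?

The open B1 string plus 4 semitones: B–C–C#–D–D#.
The walk passes from B into C once, so the octave number goes from 1 to 2.
(Equivalently spelled Eb2.)

D#2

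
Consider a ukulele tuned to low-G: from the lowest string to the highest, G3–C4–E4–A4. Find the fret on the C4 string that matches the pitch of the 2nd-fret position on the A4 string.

Fret 2 on A4 is MIDI 69 + 2 = 71 (B4). On the C4 string (open MIDI 60), that pitch is 71 − 60 = fret 11.

11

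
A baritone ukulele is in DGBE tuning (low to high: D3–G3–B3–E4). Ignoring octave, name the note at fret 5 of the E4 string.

The open E4 string plus 5 semitones: E–F–F#–G–G#–A.

A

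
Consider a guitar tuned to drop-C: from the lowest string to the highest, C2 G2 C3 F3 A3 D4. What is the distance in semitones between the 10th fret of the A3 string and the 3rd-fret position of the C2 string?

A3 at fret 10 → G4 (MIDI 67); C2 at fret 3 → D#2 (MIDI 39).
67 − 39 = 28, so the two pitches are 28 semitones apart, with G4 the higher.

28 semitones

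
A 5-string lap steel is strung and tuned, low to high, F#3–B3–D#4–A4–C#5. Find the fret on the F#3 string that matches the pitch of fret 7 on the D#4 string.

16

Fret 7 on D#4 is MIDI 63 + 7 = 70 (A#4). On the F#3 string (open MIDI 54), that pitch is 70 − 54 = fret 16.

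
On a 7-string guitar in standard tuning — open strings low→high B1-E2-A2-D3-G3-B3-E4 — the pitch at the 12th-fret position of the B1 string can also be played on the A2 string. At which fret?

Fret 12 on B1 is MIDI 35 + 12 = 47 (B2). On the A2 string (open MIDI 45), that pitch is 47 − 45 = fret 2.

2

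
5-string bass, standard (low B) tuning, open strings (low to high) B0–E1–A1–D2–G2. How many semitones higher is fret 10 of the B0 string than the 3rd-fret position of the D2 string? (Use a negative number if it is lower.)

-8 semitones

B0 at fret 10 → A1 (MIDI 33); D2 at fret 3 → F2 (MIDI 41).
33 − 41 = -8, so the two pitches are 8 semitones apart.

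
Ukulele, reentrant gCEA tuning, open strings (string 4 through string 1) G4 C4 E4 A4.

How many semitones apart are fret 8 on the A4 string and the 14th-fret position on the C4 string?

3 semitones

A4 at fret 8 → F5 (MIDI 77); C4 at fret 14 → D5 (MIDI 74).
77 − 74 = 3, so the two pitches are 3 semitones apart, with F5 the higher.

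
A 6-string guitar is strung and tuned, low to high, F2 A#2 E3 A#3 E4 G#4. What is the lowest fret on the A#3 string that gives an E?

From A#3, count semitones up the chromatic scale until reaching E: A#–B–C–C#–D–D#–E — 6 steps.

6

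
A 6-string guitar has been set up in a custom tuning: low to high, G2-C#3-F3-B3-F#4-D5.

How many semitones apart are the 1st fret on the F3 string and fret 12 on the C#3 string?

F3 at fret 1 → F#3 (MIDI 54); C#3 at fret 12 → C#4 (MIDI 61).
54 − 61 = -7, so the two pitches are 7 semitones apart, with C#4 the higher.

7 semitones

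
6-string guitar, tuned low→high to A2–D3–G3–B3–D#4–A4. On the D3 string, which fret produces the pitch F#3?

4

F#3 is 4 semitones above the open D3 (D–D#–E–F–F#), so it sits at fret 4.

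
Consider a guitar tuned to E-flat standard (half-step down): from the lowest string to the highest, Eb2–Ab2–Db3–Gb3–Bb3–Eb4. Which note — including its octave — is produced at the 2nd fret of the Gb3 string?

Ab3

The open Gb3 string plus 2 semitones: Gb–G–Ab.
No B→C boundary is crossed, so the octave stays at 3.
(Equivalently spelled G#3.)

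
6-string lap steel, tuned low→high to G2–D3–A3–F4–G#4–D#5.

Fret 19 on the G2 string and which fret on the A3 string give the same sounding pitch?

G2 at fret 19 is G2 + 19 semitones = D4.
The open A3 string is 14 semitones above the open G2, so the same pitch on the A3 string lies at fret 19 − 14 = 5.

5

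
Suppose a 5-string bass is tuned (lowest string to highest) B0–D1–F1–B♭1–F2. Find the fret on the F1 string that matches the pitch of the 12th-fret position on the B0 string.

B0 at fret 12 is B0 + 12 semitones = B1.
The open F1 string is 6 semitones above the open B0, so the same pitch on the F1 string lies at fret 12 − 6 = 6.

6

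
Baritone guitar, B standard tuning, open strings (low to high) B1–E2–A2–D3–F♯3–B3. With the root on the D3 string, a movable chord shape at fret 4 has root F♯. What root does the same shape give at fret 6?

G♯

Moving from fret 4 to fret 6 shifts the root by 2 semitones.
F♯ up 2 semitones is G♯.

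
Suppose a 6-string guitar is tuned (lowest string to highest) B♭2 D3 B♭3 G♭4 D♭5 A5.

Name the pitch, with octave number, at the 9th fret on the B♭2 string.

G3

Each fret is one semitone, so B♭2 + 9 = G3.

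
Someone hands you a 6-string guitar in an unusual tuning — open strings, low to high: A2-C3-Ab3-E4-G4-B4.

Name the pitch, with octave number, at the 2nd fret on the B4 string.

Db5

Each fret is one semitone, so B4 + 2 = Db5.
(Equivalently spelled C#5.)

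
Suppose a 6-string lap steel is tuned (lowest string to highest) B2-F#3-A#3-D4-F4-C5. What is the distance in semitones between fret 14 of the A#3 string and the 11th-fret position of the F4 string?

4 semitones

A#3 at fret 14 → C5 (MIDI 72); F4 at fret 11 → E5 (MIDI 76).
72 − 76 = -4, so the two pitches are 4 semitones apart, with E5 the higher.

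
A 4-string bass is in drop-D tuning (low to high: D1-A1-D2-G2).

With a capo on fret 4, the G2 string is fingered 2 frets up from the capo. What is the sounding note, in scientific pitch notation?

C♯3

The capo raises the open G2 by 4 semitones to B2; fretting 2 more gives G2 + 4 + 2 = G2 + 6 semitones = C♯3.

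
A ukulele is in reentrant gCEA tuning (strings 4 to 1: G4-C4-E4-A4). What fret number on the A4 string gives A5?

A5 is 12 semitones above the open A4 (A–A#–B–C–…–G–G#–A), so it sits at fret 12.

12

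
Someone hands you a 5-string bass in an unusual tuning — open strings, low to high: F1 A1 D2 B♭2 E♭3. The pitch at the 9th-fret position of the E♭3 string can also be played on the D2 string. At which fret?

22

E♭3 at fret 9 is E♭3 + 9 semitones = C4.
The open D2 string is 13 semitones below the open E♭3, so the same pitch on the D2 string lies at fret 9 + 13 = 22.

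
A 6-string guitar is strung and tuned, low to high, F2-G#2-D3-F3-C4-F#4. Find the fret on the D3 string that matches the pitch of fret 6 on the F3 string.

Fret 6 on F3 is MIDI 53 + 6 = 59 (B3). On the D3 string (open MIDI 50), that pitch is 59 − 50 = fret 9.

9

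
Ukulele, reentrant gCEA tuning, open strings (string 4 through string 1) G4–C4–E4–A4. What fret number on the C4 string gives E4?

E4 is 4 semitones above the open C4 (C–C#–D–D#–E), so it sits at fret 4.

4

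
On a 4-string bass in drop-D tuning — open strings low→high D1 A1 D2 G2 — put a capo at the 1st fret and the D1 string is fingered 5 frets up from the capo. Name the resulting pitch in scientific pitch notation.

The capo raises the open D1 by 1 semitone to D♯1; fretting 5 more gives D1 + 1 + 5 = D1 + 6 semitones = G♯1.

G♯1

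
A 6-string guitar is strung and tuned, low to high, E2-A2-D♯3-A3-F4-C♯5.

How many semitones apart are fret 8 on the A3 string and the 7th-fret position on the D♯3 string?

7 semitones

A3 at fret 8 → F4 (MIDI 65); D♯3 at fret 7 → A♯3 (MIDI 58).
65 − 58 = 7, so the two pitches are 7 semitones apart, with F4 the higher.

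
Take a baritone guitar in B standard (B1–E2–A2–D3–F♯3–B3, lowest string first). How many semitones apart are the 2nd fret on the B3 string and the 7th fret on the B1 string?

B3 at fret 2 → C♯4 (MIDI 61); B1 at fret 7 → F♯2 (MIDI 42).
61 − 42 = 19, so the two pitches are 19 semitones apart, with C♯4 the higher.

19 semitones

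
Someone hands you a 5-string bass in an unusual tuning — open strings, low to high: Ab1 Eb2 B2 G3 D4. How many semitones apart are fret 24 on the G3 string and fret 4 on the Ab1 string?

43 semitones

G3 at fret 24 → G5 (MIDI 79); Ab1 at fret 4 → C2 (MIDI 36).
79 − 36 = 43, so the two pitches are 43 semitones apart, with G5 the higher.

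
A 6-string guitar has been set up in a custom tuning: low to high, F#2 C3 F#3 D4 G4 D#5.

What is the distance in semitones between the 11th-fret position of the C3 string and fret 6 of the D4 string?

C3 at fret 11 → B3 (MIDI 59); D4 at fret 6 → G#4 (MIDI 68).
59 − 68 = -9, so the two pitches are 9 semitones apart, with G#4 the higher.

9 semitones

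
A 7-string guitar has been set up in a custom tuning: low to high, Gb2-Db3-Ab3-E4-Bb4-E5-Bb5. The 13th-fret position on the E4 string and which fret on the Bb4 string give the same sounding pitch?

7

E4 at fret 13 is E4 + 13 semitones = F5.
The open Bb4 string is 6 semitones above the open E4, so the same pitch on the Bb4 string lies at fret 13 − 6 = 7.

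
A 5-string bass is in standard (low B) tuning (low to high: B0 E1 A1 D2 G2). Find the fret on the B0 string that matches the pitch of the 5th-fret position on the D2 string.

D2 at fret 5 is D2 + 5 semitones = G2.
The open B0 string is 15 semitones below the open D2, so the same pitch on the B0 string lies at fret 5 + 15 = 20.

20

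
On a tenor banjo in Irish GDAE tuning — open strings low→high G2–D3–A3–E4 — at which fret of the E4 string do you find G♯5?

16

G♯5 is 16 semitones above the open E4 (E–F–F#–G–…–F#–G–G#), so it sits at fret 16.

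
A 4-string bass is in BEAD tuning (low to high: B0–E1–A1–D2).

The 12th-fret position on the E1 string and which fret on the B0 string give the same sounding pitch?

17

E1 at fret 12 is E1 + 12 semitones = E2.
The open B0 string is 5 semitones below the open E1, so the same pitch on the B0 string lies at fret 12 + 5 = 17.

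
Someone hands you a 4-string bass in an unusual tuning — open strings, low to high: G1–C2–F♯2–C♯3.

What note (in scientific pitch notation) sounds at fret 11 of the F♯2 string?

F♯2 is MIDI 42. Adding 11 gives 53, which is F3.

F3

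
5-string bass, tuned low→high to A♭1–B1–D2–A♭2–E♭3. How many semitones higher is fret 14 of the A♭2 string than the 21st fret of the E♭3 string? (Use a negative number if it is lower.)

A♭2 at fret 14 → B♭3 (MIDI 58); E♭3 at fret 21 → C5 (MIDI 72).
58 − 72 = -14, so the two pitches are 14 semitones apart.

-14 semitones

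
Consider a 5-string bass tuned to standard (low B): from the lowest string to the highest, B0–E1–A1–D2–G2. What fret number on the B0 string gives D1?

D1 is 3 semitones above the open B0 (B–C–C#–D), so it sits at fret 3.

3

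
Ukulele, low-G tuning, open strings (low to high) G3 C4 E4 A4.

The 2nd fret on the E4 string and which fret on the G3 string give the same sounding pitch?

11

Fret 2 on E4 is MIDI 64 + 2 = 66 (F♯4). On the G3 string (open MIDI 55), that pitch is 66 − 55 = fret 11.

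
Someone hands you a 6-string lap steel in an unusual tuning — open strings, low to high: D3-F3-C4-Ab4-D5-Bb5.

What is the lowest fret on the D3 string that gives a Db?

From D3, count semitones up the chromatic scale until reaching Db: D–Eb–E–F–…–B–C–Db — 11 steps.

11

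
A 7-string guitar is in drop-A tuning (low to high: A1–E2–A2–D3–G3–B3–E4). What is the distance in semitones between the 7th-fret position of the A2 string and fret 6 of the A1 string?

A2 at fret 7 → E3 (MIDI 52); A1 at fret 6 → D#2 (MIDI 39).
52 − 39 = 13, so the two pitches are 13 semitones apart, with E3 the higher.

13 semitones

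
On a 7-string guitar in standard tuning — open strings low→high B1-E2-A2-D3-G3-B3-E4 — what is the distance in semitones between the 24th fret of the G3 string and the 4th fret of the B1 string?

G3 at fret 24 → G5 (MIDI 79); B1 at fret 4 → D#2 (MIDI 39).
79 − 39 = 40, so the two pitches are 40 semitones apart, with G5 the higher.

40 semitones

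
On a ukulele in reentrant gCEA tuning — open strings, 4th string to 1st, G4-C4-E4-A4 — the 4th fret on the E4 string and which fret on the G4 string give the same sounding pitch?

1

E4 at fret 4 is E4 + 4 semitones = G#4.
The open G4 string is 3 semitones above the open E4, so the same pitch on the G4 string lies at fret 4 − 3 = 1.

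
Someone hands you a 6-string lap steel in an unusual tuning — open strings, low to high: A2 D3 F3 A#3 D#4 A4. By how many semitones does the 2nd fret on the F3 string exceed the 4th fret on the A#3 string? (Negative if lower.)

-7 semitones

F3 at fret 2 → G3 (MIDI 55); A#3 at fret 4 → D4 (MIDI 62).
55 − 62 = -7, so the two pitches are 7 semitones apart.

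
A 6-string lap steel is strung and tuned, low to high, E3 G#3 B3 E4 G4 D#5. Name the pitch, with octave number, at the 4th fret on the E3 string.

Each fret is one semitone, so E3 + 4 = G#3.

G#3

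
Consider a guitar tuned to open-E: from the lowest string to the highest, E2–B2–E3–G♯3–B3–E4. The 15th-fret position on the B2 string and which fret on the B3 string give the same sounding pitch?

3

B2 at fret 15 is B2 + 15 semitones = D4.
The open B3 string is 12 semitones above the open B2, so the same pitch on the B3 string lies at fret 15 − 12 = 3.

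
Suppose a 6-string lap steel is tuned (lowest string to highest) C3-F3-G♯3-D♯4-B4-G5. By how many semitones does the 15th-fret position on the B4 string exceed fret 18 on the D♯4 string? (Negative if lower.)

5 semitones

B4 at fret 15 → D6 (MIDI 86); D♯4 at fret 18 → A5 (MIDI 81).
86 − 81 = 5, so the two pitches are 5 semitones apart.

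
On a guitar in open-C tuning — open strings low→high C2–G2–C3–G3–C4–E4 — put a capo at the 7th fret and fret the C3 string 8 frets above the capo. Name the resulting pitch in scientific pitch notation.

The capo raises the open C3 by 7 semitones to G3; fretting 8 more gives C3 + 7 + 8 = C3 + 15 semitones = D#4.

D#4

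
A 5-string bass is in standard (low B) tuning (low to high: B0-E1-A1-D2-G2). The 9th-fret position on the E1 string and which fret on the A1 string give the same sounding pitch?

4

Fret 9 on E1 is MIDI 28 + 9 = 37 (C♯2). On the A1 string (open MIDI 33), that pitch is 37 − 33 = fret 4.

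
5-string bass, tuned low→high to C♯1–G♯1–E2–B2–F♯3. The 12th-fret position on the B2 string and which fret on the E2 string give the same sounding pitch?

B2 at fret 12 is B2 + 12 semitones = B3.
The open E2 string is 7 semitones below the open B2, so the same pitch on the E2 string lies at fret 12 + 7 = 19.

19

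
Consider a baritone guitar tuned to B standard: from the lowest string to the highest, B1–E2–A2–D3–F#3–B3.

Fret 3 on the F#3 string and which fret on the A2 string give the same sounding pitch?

12

F#3 at fret 3 is F#3 + 3 semitones = A3.
The open A2 string is 9 semitones below the open F#3, so the same pitch on the A2 string lies at fret 3 + 9 = 12.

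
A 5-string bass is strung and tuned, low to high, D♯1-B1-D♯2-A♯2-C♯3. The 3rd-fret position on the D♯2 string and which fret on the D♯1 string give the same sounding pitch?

Fret 3 on D♯2 is MIDI 39 + 3 = 42 (F♯2). On the D♯1 string (open MIDI 27), that pitch is 42 − 27 = fret 15.

15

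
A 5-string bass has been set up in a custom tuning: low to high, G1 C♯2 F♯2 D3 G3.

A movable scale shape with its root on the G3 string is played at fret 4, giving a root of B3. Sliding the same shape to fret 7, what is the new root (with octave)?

Moving from fret 4 to fret 7 shifts the root by 3 semitones.
B3 up 3 semitones is D4.

D4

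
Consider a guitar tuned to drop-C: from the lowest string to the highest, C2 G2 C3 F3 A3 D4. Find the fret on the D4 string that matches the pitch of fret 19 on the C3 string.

5

C3 at fret 19 is C3 + 19 semitones = G4.
The open D4 string is 14 semitones above the open C3, so the same pitch on the D4 string lies at fret 19 − 14 = 5.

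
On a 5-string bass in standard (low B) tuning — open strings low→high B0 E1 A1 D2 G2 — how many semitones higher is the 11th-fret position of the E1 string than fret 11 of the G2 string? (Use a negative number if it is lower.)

E1 at fret 11 → D#2 (MIDI 39); G2 at fret 11 → F#3 (MIDI 54).
39 − 54 = -15, so the two pitches are 15 semitones apart.

-15 semitones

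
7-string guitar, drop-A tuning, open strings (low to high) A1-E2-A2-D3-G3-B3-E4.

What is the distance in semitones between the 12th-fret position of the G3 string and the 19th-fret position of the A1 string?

G3 at fret 12 → G4 (MIDI 67); A1 at fret 19 → E3 (MIDI 52).
67 − 52 = 15, so the two pitches are 15 semitones apart, with G4 the higher.

15 semitones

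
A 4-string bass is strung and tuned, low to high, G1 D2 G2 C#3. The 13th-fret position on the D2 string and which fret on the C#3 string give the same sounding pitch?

2

Fret 13 on D2 is MIDI 38 + 13 = 51 (D#3). On the C#3 string (open MIDI 49), that pitch is 51 − 49 = fret 2.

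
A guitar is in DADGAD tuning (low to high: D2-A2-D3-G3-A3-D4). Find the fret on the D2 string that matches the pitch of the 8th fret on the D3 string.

20

D3 at fret 8 is D3 + 8 semitones = A#3.
The open D2 string is 12 semitones below the open D3, so the same pitch on the D2 string lies at fret 8 + 12 = 20.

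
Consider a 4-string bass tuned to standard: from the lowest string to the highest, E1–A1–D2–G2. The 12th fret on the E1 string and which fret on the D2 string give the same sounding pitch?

2

E1 at fret 12 is E1 + 12 semitones = E2.
The open D2 string is 10 semitones above the open E1, so the same pitch on the D2 string lies at fret 12 − 10 = 2.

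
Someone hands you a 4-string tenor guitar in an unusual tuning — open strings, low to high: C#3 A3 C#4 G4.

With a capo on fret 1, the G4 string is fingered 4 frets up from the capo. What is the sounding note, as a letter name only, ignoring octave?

The capo raises the open G4 by 1 semitone to G#4; fretting 4 more gives G4 + 1 + 4 = G4 + 5 semitones, landing on C.

C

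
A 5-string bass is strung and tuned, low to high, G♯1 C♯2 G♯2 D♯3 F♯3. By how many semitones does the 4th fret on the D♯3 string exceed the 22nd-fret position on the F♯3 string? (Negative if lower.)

D♯3 at fret 4 → G3 (MIDI 55); F♯3 at fret 22 → E5 (MIDI 76).
55 − 76 = -21, so the two pitches are 21 semitones apart.

-21 semitones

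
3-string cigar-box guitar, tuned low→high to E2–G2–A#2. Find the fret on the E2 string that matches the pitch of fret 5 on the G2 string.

8

G2 at fret 5 is G2 + 5 semitones = C3.
The open E2 string is 3 semitones below the open G2, so the same pitch on the E2 string lies at fret 5 + 3 = 8.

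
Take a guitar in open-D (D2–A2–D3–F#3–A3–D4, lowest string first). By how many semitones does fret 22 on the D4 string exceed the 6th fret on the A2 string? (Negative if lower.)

33 semitones

D4 at fret 22 → C6 (MIDI 84); A2 at fret 6 → D#3 (MIDI 51).
84 − 51 = 33, so the two pitches are 33 semitones apart.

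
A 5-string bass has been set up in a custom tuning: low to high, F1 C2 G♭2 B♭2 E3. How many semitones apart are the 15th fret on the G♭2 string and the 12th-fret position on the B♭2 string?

G♭2 at fret 15 → A3 (MIDI 57); B♭2 at fret 12 → B♭3 (MIDI 58).
57 − 58 = -1, so the two pitches are 1 semitone apart, with B♭3 the higher.

1 semitone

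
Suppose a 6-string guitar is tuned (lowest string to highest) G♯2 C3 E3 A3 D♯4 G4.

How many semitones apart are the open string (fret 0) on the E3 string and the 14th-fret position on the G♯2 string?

E3 at fret 0 → E3 (MIDI 52); G♯2 at fret 14 → A♯3 (MIDI 58).
52 − 58 = -6, so the two pitches are 6 semitones apart, with A♯3 the higher.

6 semitones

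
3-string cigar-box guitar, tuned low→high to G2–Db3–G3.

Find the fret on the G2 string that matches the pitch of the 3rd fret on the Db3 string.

9

Fret 3 on Db3 is MIDI 49 + 3 = 52 (E3). On the G2 string (open MIDI 43), that pitch is 52 − 43 = fret 9.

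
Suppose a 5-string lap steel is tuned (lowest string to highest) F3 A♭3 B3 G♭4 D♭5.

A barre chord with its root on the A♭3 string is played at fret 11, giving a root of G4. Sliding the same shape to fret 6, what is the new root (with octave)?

D4

Moving from fret 11 to fret 6 shifts the root by -5 semitones.
G4 down 5 semitones is D4.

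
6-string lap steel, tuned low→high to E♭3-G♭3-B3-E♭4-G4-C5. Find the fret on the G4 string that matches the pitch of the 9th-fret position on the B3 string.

1

B3 at fret 9 is B3 + 9 semitones = A♭4.
The open G4 string is 8 semitones above the open B3, so the same pitch on the G4 string lies at fret 9 − 8 = 1.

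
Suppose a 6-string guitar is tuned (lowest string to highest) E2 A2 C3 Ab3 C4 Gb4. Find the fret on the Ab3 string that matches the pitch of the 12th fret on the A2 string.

1

Fret 12 on A2 is MIDI 45 + 12 = 57 (A3). On the Ab3 string (open MIDI 56), that pitch is 57 − 56 = fret 1.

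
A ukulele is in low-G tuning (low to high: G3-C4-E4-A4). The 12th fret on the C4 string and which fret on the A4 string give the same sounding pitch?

3

C4 at fret 12 is C4 + 12 semitones = C5.
The open A4 string is 9 semitones above the open C4, so the same pitch on the A4 string lies at fret 12 − 9 = 3.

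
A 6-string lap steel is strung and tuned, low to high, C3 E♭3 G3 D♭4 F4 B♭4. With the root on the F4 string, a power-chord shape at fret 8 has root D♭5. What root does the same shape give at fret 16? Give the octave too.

A5

Moving from fret 8 to fret 16 shifts the root by 8 semitones.
D♭5 up 8 semitones is A5.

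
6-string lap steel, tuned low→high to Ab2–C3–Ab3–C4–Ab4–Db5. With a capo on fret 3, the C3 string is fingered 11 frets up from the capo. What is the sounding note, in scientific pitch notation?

D4

The capo raises the open C3 by 3 semitones to Eb3; fretting 11 more gives C3 + 3 + 11 = C3 + 14 semitones = D4.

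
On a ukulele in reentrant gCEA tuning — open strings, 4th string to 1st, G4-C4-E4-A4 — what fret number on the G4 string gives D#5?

8

D#5 is 8 semitones above the open G4 (G–G#–A–A#–B–C–C#–D–D#), so it sits at fret 8.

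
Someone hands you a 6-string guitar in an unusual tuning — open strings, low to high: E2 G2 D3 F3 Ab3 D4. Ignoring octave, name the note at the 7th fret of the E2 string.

Each fret is one semitone, so E2 + 7 = B.

B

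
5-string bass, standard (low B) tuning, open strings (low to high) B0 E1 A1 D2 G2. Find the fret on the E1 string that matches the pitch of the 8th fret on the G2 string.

23

G2 at fret 8 is G2 + 8 semitones = D#3.
The open E1 string is 15 semitones below the open G2, so the same pitch on the E1 string lies at fret 8 + 15 = 23.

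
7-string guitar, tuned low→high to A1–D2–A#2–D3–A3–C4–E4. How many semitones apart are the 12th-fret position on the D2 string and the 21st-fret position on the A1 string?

D2 at fret 12 → D3 (MIDI 50); A1 at fret 21 → F#3 (MIDI 54).
50 − 54 = -4, so the two pitches are 4 semitones apart, with F#3 the higher.

4 semitones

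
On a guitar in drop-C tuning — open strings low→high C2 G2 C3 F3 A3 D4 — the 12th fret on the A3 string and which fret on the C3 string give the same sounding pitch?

21

A3 at fret 12 is A3 + 12 semitones = A4.
The open C3 string is 9 semitones below the open A3, so the same pitch on the C3 string lies at fret 12 + 9 = 21.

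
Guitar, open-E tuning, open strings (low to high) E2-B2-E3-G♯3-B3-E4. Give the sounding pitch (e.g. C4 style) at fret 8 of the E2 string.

C3

The open E2 string plus 8 semitones: E–F–F#–G–G#–A–A#–B–C.
The walk passes from B into C once, so the octave number goes from 2 to 3.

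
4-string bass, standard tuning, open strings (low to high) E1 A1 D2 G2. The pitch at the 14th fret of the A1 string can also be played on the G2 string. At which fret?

Fret 14 on A1 is MIDI 33 + 14 = 47 (B2). On the G2 string (open MIDI 43), that pitch is 47 − 43 = fret 4.

4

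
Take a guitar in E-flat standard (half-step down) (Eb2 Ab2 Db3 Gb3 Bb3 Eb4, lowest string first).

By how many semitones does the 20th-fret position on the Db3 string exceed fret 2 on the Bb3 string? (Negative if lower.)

9 semitones

Db3 at fret 20 → A4 (MIDI 69); Bb3 at fret 2 → C4 (MIDI 60).
69 − 60 = 9, so the two pitches are 9 semitones apart.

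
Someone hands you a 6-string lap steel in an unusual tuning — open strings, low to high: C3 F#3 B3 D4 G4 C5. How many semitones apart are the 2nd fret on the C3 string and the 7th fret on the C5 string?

C3 at fret 2 → D3 (MIDI 50); C5 at fret 7 → G5 (MIDI 79).
50 − 79 = -29, so the two pitches are 29 semitones apart, with G5 the higher.

29 semitones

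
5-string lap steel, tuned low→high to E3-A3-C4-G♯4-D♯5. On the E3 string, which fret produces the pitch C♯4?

C♯4 is 9 semitones above the open E3 (E–F–F#–G–G#–A–A#–B–C–C#), so it sits at fret 9.

9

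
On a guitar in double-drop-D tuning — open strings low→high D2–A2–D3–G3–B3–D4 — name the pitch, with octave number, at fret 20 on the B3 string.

G5

The open B3 string plus 20 semitones: B–C–C#–D–…–F–F#–G.
The walk passes from B into C 2 times, so the octave number goes from 3 to 5.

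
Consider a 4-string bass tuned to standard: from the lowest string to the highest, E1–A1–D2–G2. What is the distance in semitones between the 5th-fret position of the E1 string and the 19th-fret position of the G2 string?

E1 at fret 5 → A1 (MIDI 33); G2 at fret 19 → D4 (MIDI 62).
33 − 62 = -29, so the two pitches are 29 semitones apart, with D4 the higher.

29 semitones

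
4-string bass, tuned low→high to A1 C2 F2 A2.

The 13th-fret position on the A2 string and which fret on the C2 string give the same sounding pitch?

Fret 13 on A2 is MIDI 45 + 13 = 58 (A#3). On the C2 string (open MIDI 36), that pitch is 58 − 36 = fret 22.

22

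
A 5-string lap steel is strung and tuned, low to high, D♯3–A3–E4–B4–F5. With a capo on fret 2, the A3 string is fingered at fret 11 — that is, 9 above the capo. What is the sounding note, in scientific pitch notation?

G♯4

The capo raises the open A3 by 2 semitones to B3; fretting 9 more gives A3 + 2 + 9 = A3 + 11 semitones = G♯4.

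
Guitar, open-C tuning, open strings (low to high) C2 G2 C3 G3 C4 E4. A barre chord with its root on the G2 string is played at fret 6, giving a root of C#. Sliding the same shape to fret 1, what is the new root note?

Moving from fret 6 to fret 1 shifts the root by -5 semitones.
C# down 5 semitones is G#.

G#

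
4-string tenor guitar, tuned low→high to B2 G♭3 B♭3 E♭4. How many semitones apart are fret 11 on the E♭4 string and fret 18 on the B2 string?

E♭4 at fret 11 → D5 (MIDI 74); B2 at fret 18 → F4 (MIDI 65).
74 − 65 = 9, so the two pitches are 9 semitones apart, with D5 the higher.

9 semitones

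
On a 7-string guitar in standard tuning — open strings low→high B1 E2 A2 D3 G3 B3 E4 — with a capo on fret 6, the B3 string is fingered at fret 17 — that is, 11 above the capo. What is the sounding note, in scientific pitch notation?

E5

The capo raises the open B3 by 6 semitones to F4; fretting 11 more gives B3 + 6 + 11 = B3 + 17 semitones = E5.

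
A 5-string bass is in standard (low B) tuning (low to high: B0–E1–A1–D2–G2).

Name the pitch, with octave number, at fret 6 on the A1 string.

D#2

Each fret is one semitone, so A1 + 6 = D#2.
(Equivalently spelled Eb2.)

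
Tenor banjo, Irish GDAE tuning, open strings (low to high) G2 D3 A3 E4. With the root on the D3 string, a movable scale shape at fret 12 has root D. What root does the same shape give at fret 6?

Moving from fret 12 to fret 6 shifts the root by -6 semitones.
D down 6 semitones is G#.

G#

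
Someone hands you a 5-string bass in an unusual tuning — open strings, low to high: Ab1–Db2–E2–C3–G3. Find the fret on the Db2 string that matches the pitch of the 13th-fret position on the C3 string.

24

Fret 13 on C3 is MIDI 48 + 13 = 61 (Db4). On the Db2 string (open MIDI 37), that pitch is 61 − 37 = fret 24.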